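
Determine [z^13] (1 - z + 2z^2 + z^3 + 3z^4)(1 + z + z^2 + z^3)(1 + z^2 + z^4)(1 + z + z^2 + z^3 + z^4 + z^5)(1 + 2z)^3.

1255

(1 - z + 2z^2 + z^3 + 3z^4) has coefficients 1,-1,2,1,3 for degrees 0…4.
(1 + z + z^2 + z^3) has coefficients 1,1,1,1,0,0,0,0,0,0,0,0,0,0 for degrees 0…13.
Multiplying by (1 + z^2 + z^4) gives running coefficients 1,1,2,2,2,2,1,1,0,0,0,0,0,0 for degrees 0…13.
Multiplying by (1 + z + z^2 + z^3 + z^4 + z^5) gives running coefficients 1,2,4,6,8,10,10,10,8,6,4,2,1,0 for degrees 0…13.
Finally multiplying by (1 + 2z)^3, the product of all factors after the first has coefficients 1,8,28,62,108,162,214,254,268,254,216,162,109,62 for degrees 0…13.
[z^13] = 1·62 − 1·109 + 2·162 + 1·216 + 3·254 = 1255.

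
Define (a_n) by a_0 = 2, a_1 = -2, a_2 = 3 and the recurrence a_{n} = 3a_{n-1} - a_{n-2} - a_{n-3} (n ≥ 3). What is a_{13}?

79098

The ordinary generating function has denominator 1 - 3q + q^2 + q^3.
Iterating the recurrence: a_0,…,a_{13} = 2, -2, 3, 9, 26, 66, 163, 397, 962, 2326, 5619, 13569, 32762, 79098.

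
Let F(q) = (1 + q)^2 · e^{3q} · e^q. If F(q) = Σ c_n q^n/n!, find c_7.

116736

The EGF product rule gives c_7 = Σ_{k_1+k_2+k_3=7} C(7; k_1,k_2,k_3) · ∏ g_i(k_i), where (1+q)^2 gives the falling factorial (2)_k; e^{3q} gives (3)^k; e^q gives (1)^k.
g_1(k) for k = 0…7: 1, 2, 2, 0, 0, 0, 0, 0.
g_2(k) for k = 0…7: 1, 3, 9, 27, 81, 243, 729, 2187.
g_3(k) for k = 0…7: 1, 1, 1, 1, 1, 1, 1, 1.
First combine the last two factors: h(k) = Σ_j C(k,j)·g_2(j)·g_3(k−j) for k = 0…7: 1, 4, 16, 64, 256, 1024, 4096, 16384.
c_7 = Σ_k C(7,k)·g_1(k)·h(7−k) = 1·1·16384 + 7·2·4096 + 21·2·1024 = 16384 + 57344 + 43008 = 116736.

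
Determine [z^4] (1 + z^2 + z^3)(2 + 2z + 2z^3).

(1 + z^2 + z^3) has coefficients 1,0,1,1 for degrees 0…3.
(2 + 2z + 2z^3) has coefficients 2,2,0,2,0 for degrees 0…4.
[z^4] = 1·0 + 1·0 + 1·2 = 2.

2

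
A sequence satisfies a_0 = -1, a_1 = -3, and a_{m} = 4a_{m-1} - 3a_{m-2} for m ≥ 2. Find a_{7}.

The ordinary generating function has denominator 1 - 4y + 3y^2.
Iterating the recurrence: a_0,…,a_{7} = -1, -3, -9, -27, -81, -243, -729, -2187.

-2187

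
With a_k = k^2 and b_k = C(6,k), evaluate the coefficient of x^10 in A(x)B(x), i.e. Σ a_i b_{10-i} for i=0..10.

Write out a_i and b_{10-i} for i = 0,…,10 and sum the products.
Σ = 0·0 + 1·0 + 4·0 + 9·0 + 16·1 + 25·6 + 36·15 + 49·20 + 64·15 + 81·6 + 100·1 = 3232.

3232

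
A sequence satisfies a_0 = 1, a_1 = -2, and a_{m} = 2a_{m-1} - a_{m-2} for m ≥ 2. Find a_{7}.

-20

The ordinary generating function has denominator 1 - 2t + t^2.
Iterating the recurrence: a_0,…,a_{7} = 1, -2, -5, -8, -11, -14, -17, -20.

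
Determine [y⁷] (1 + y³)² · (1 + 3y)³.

9

(1 + y³)² has coefficients 1,0,0,2,0,0,1 for degrees 0…6.
(1 + 3y)³ has coefficients 1,9,27,27,0,0,0,0 for degrees 0…7.
[y⁷] = 1·0 + 2·0 + 1·9 = 9.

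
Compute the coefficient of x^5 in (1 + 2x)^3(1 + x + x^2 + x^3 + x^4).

26

(1 + 2x)^3 has coefficients 1,6,12,8 for degrees 0…3.
(1 + x + x^2 + x^3 + x^4) has coefficients 1,1,1,1,1,0 for degrees 0…5.
[x^5] = 1·0 + 6·1 + 12·1 + 8·1 = 26.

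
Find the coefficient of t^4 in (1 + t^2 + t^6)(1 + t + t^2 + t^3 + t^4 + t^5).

2

(1 + t^2 + t^6) has coefficients 1,0,1,0,0 for degrees 0…4.
(1 + t + t^2 + t^3 + t^4 + t^5) has coefficients 1,1,1,1,1 for degrees 0…4.
[t^4] = 1·1 + 1·1 = 2.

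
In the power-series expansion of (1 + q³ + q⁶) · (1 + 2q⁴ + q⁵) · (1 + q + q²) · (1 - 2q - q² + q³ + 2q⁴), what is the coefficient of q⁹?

(1 + q³ + q⁶) has coefficients 1,0,0,1,0,0,1 for degrees 0…6.
(1 + 2q⁴ + q⁵) has coefficients 1,0,0,0,2,1,0,0,0,0 for degrees 0…9.
Multiplying by (1 + q + q²) gives running coefficients 1,1,1,0,2,3,3,1,0,0 for degrees 0…9.
Finally multiplying by (1 - 2q - q² + q³ + 2q⁴), the product of all factors after the first has coefficients 1,-1,-2,-2,4,2,-3,-6,2,8 for degrees 0…9.
[q⁹] = 1·8 + 1·(-3) + 1·(-2) = 3.

3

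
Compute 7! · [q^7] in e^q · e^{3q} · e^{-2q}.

The EGF product rule gives c_7 = Σ_{k_1+k_2+k_3=7} C(7; k_1,k_2,k_3) · ∏ g_i(k_i), where e^q gives (1)^k; e^{3q} gives (3)^k; e^{-2q} gives (-2)^k.
g_1(k) for k = 0…7: 1, 1, 1, 1, 1, 1, 1, 1.
g_2(k) for k = 0…7: 1, 3, 9, 27, 81, 243, 729, 2187.
g_3(k) for k = 0…7: 1, -2, 4, -8, 16, -32, 64, -128.
First combine the last two factors: h(k) = Σ_j C(k,j)·g_2(j)·g_3(k−j) for k = 0…7: 1, 1, 1, 1, 1, 1, 1, 1.
c_7 = Σ_k C(7,k)·g_1(k)·h(7−k) = 1·1·1 + 7·1·1 + 21·1·1 + 35·1·1 + 35·1·1 + 21·1·1 + 7·1·1 + 1·1·1 = 1 + 7 + 21 + 35 + 35 + 21 + 7 + 1 = 128.

128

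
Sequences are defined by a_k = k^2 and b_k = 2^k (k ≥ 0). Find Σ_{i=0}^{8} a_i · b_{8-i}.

Write out a_i and b_{8-i} for i = 0,…,8 and sum the products.
Σ = 0·256 + 1·128 + 4·64 + 9·32 + 16·16 + 25·8 + 36·4 + 49·2 + 64·1 = 1434.

1434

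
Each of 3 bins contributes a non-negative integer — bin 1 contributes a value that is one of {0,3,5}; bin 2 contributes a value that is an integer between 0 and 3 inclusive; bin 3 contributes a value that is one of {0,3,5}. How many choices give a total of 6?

5

The generating function for the choices is (1 + y^3 + y^5)·(1 + y + y^2 + y^3)·(1 + y^3 + y^5); the count is [y^6].
(1 + y^3 + y^5) has coefficients 1,0,0,1,0,1 for degrees 0…5.
(1 + y + y^2 + y^3) has coefficients 1,1,1,1,0,0,0 for degrees 0…6.
Finally multiplying by (1 + y^3 + y^5), the product of all factors after the first has coefficients 1,1,1,2,1,2,2 for degrees 0…6.
[y^6] = 1·2 + 1·2 + 1·1 = 5.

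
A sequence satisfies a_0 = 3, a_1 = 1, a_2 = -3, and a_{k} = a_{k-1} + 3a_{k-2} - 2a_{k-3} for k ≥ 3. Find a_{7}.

-121

The ordinary generating function has denominator 1 - x - 3x^2 + 2x^3.
Iterating the recurrence: a_0,…,a_{7} = 3, 1, -3, -6, -17, -29, -68, -121.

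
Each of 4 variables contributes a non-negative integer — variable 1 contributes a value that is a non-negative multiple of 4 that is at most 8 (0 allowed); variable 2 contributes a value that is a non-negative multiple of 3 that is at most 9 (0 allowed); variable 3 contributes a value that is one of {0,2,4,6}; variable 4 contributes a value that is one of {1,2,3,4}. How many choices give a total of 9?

The generating function for the choices is (1 + z^4 + z^8)·(1 + z^3 + z^6 + z^9)·(1 + z^2 + z^4 + z^6)·(z + z^2 + z^3 + z^4); the count is [z^9].
(1 + z^4 + z^8) has coefficients 1,0,0,0,1,0,0,0,1 for degrees 0…8.
(1 + z^3 + z^6 + z^9) has coefficients 1,0,0,1,0,0,1,0,0,1 for degrees 0…9.
Multiplying by (1 + z^2 + z^4 + z^6) gives running coefficients 1,0,1,1,1,1,2,1,1,2 for degrees 0…9.
Finally multiplying by (z + z^2 + z^3 + z^4), the product of all factors after the first has coefficients 0,1,1,2,3,3,4,5,5,5 for degrees 0…9.
[z^9] = 1·5 + 1·3 + 1·1 = 9.

9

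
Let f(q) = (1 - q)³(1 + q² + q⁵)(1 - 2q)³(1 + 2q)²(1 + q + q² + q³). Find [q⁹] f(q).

-39

(1 - q)³ has coefficients 1,-3,3,-1 for degrees 0…3.
(1 + q² + q⁵) has coefficients 1,0,1,0,0,1,0,0,0,0 for degrees 0…9.
Multiplying by (1 - 2q)³ gives running coefficients 1,-6,13,-14,12,-7,-6,12,-8,0 for degrees 0…9.
Multiplying by (1 + 2q)² gives running coefficients 1,-2,-7,14,8,-15,14,-40,16,16 for degrees 0…9.
Finally multiplying by (1 + q + q² + q³), the product of all factors after the first has coefficients 1,-1,-8,6,13,0,21,-33,-25,6 for degrees 0…9.
[q⁹] = 1·6 − 3·(-25) + 3·(-33) − 1·21 = -39.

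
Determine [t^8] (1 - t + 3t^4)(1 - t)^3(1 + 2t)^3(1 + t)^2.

(1 - t + 3t^4) has coefficients 1,-1,0,0,3 for degrees 0…4.
(1 - t)^3 has coefficients 1,-3,3,-1,0,0,0,0,0 for degrees 0…8.
Multiplying by (1 + 2t)^3 gives running coefficients 1,3,-3,-11,6,12,-8,0,0 for degrees 0…8.
Finally multiplying by (1 + t)^2, the product of all factors after the first has coefficients 1,5,4,-14,-19,13,22,-4,-8 for degrees 0…8.
[t^8] = 1·(-8) − 1·(-4) + 3·(-19) = -61.

-61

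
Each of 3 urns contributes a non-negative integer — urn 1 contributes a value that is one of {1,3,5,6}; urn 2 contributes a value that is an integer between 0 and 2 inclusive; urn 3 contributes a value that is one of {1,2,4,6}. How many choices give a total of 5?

4

The generating function for the choices is (y + y^3 + y^5 + y^6)·(1 + y + y^2)·(y + y^2 + y^4 + y^6); the count is [y^5].
(y + y^3 + y^5 + y^6) has coefficients 0,1,0,1,0,1 for degrees 0…5.
(1 + y + y^2) has coefficients 1,1,1,0,0,0 for degrees 0…5.
Finally multiplying by (y + y^2 + y^4 + y^6), the product of all factors after the first has coefficients 0,1,2,2,2,1 for degrees 0…5.
[y^5] = 1·2 + 1·2 + 1·0 = 4.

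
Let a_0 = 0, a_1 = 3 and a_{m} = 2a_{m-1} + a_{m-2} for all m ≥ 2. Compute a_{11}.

17223

The ordinary generating function has denominator 1 - 2y - y^2.
Iterating the recurrence: a_0,…,a_{11} = 0, 3, 6, 15, 36, 87, 210, 507, 1224, 2955, 7134, 17223.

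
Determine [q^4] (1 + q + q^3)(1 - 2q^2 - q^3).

-1

(1 + q + q^3) has coefficients 1,1,0,1 for degrees 0…3.
(1 - 2q^2 - q^3) has coefficients 1,0,-2,-1,0 for degrees 0…4.
[q^4] = 1·0 + 1·(-1) + 1·0 = -1.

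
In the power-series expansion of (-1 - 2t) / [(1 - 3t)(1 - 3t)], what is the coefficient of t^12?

The denominator gives the recurrence a_n = 6a_(n−1) − 9a_(n−2) for n ≥ 2; the numerator fixes a_0 = -1, a_1 = -8.
Iterating: -1, -8, -39, -162, -621, -2268, -8019, -27702, -94041, -314928, -1043199, -3424842, -11160261, so a_12 = -11160261.

-11160261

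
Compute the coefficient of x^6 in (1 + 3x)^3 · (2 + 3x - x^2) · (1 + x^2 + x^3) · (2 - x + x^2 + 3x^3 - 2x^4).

619

(1 + 3x)^3 has coefficients 1,9,27,27 for degrees 0…3.
(2 + 3x - x^2) has coefficients 2,3,-1,0,0,0,0 for degrees 0…6.
Multiplying by (1 + x^2 + x^3) gives running coefficients 2,3,1,5,2,-1,0 for degrees 0…6.
Finally multiplying by (2 - x + x^2 + 3x^3 - 2x^4), the product of all factors after the first has coefficients 4,4,1,18,5,-2,16 for degrees 0…6.
[x^6] = 1·16 + 9·(-2) + 27·5 + 27·18 = 619.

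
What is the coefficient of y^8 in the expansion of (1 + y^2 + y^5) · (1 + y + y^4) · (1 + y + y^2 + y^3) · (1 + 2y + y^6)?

(1 + y^2 + y^5) has coefficients 1,0,1,0,0,1 for degrees 0…5.
(1 + y + y^4) has coefficients 1,1,0,0,1,0,0,0,0 for degrees 0…8.
Multiplying by (1 + y + y^2 + y^3) gives running coefficients 1,2,2,2,2,1,1,1,0 for degrees 0…8.
Finally multiplying by (1 + 2y + y^6), the product of all factors after the first has coefficients 1,4,6,6,6,5,4,5,4 for degrees 0…8.
[y^8] = 1·4 + 1·4 + 1·6 = 14.

14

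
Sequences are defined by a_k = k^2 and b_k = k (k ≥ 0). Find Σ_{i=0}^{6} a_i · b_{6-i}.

105

The convolution is the t^6 coefficient of A(t)B(t).
Σ = 0·6 + 1·5 + 4·4 + 9·3 + 16·2 + 25·1 + 36·0 = 105.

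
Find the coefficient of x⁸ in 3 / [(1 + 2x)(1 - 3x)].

Partial fractions give a closed form: a_n = (6/5)·(-2)^n + (9/5)·3^n.
At n = 8: a_8 = 12117.

12117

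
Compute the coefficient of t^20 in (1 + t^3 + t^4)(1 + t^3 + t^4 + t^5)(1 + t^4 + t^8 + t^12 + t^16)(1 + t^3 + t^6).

(1 + t^3 + t^4) has coefficients 1,0,0,1,1 for degrees 0…4.
(1 + t^3 + t^4 + t^5) has coefficients 1,0,0,1,1,1,0,0,0,0,0,0,0,0,0,0,0,0,0,0,0 for degrees 0…20.
Multiplying by (1 + t^4 + t^8 + t^12 + t^16) gives running coefficients 1,0,0,1,2,1,0,1,2,1,0,1,2,1,0,1,2,1,0,1,1 for degrees 0…20.
Finally multiplying by (1 + t^3 + t^6), the product of all factors after the first has coefficients 1,0,0,2,2,1,2,3,3,2,3,4,3,2,3,4,3,2,3,4,2 for degrees 0…20.
[t^20] = 1·2 + 1·2 + 1·3 = 7.

7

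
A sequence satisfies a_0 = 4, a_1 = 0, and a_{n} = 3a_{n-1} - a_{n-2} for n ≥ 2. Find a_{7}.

The ordinary generating function has denominator 1 - 3t + t^2.
Iterating the recurrence: a_0,…,a_{7} = 4, 0, -4, -12, -32, -84, -220, -576.

-576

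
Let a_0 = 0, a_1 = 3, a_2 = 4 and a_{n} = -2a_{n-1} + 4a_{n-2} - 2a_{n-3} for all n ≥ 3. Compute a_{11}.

3632

The ordinary generating function has denominator 1 + 2y - 4y^2 + 2y^3.
Iterating the recurrence: a_0,…,a_{11} = 0, 3, 4, 4, 2, 4, -8, 28, -96, 320, -1080, 3632.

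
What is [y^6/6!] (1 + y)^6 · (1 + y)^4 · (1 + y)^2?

The EGF product rule gives c_6 = Σ_{k_1+k_2+k_3=6} C(6; k_1,k_2,k_3) · ∏ g_i(k_i), where (1+y)^6 gives the falling factorial (6)_k; (1+y)^4 gives the falling factorial (4)_k; (1+y)^2 gives the falling factorial (2)_k.
g_1(k) for k = 0…6: 1, 6, 30, 120, 360, 720, 720.
g_2(k) for k = 0…6: 1, 4, 12, 24, 24, 0, 0.
g_3(k) for k = 0…6: 1, 2, 2, 0, 0, 0, 0.
First combine the last two factors: h(k) = Σ_j C(k,j)·g_2(j)·g_3(k−j) for k = 0…6: 1, 6, 30, 120, 360, 720, 720.
c_6 = Σ_k C(6,k)·g_1(k)·h(6−k) = 1·1·720 + 6·6·720 + 15·30·360 + 20·120·120 + 15·360·30 + 6·720·6 + 1·720·1 = 720 + 25920 + 162000 + 288000 + 162000 + 25920 + 720 = 665280.

665280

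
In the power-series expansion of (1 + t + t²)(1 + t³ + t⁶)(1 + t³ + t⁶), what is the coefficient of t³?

2

(1 + t + t²) has coefficients 1,1,1 for degrees 0…2.
(1 + t³ + t⁶) has coefficients 1,0,0,1 for degrees 0…3.
Finally multiplying by (1 + t³ + t⁶), the product of all factors after the first has coefficients 1,0,0,2 for degrees 0…3.
[t³] = 1·2 + 1·0 + 1·0 = 2.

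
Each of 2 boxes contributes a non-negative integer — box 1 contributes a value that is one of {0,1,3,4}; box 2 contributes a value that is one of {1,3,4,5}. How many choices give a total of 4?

3

The generating function for the choices is (1 + x + x³ + x⁴)·(x + x³ + x⁴ + x⁵); the count is [x⁴].
(1 + x + x³ + x⁴) has coefficients 1,1,0,1,1 for degrees 0…4.
(x + x³ + x⁴ + x⁵) has coefficients 0,1,0,1,1 for degrees 0…4.
[x⁴] = 1·1 + 1·1 + 1·1 + 1·0 = 3.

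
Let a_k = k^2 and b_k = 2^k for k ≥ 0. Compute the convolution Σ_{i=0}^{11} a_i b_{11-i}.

This is [x^11] in the product of the two ordinary generating functions.
Σ = 0·2048 + 1·1024 + 4·512 + 9·256 + 16·128 + 25·64 + 36·32 + 49·16 + 64·8 + 81·4 + 100·2 + 121·1 = 12117.

12117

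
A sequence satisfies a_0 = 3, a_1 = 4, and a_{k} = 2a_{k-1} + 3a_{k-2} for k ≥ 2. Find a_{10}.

103337

The ordinary generating function has denominator 1 - 2x - 3x^2.
Iterating the recurrence: a_0,…,a_{10} = 3, 4, 17, 46, 143, 424, 1277, 3826, 11483, 34444, 103337.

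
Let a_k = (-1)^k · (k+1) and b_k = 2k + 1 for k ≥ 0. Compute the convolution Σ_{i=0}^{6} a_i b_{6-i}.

4

Write out a_i and b_{6-i} for i = 0,…,6 and sum the products.
Σ = 1·13 − 2·11 + 3·9 − 4·7 + 5·5 − 6·3 + 7·1 = 4.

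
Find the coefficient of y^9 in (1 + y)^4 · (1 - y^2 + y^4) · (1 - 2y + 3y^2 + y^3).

15

(1 + y)^4 has coefficients 1,4,6,4,1 for degrees 0…4.
(1 - y^2 + y^4) has coefficients 1,0,-1,0,1,0,0,0,0,0 for degrees 0…9.
Finally multiplying by (1 - 2y + 3y^2 + y^3), the product of all factors after the first has coefficients 1,-2,2,3,-2,-3,3,1,0,0 for degrees 0…9.
[y^9] = 1·0 + 4·0 + 6·1 + 4·3 + 1·(-3) = 15.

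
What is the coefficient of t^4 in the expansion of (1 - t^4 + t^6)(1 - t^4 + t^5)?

(1 - t^4 + t^6) has coefficients 1,0,0,0,-1 for degrees 0…4.
(1 - t^4 + t^5) has coefficients 1,0,0,0,-1 for degrees 0…4.
[t^4] = 1·(-1) − 1·1 = -2.

-2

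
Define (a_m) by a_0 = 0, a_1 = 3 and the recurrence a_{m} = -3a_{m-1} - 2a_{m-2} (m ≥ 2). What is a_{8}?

The ordinary generating function has denominator 1 + 3z + 2z^2.
Iterating the recurrence: a_0,…,a_{8} = 0, 3, -9, 21, -45, 93, -189, 381, -765.

-765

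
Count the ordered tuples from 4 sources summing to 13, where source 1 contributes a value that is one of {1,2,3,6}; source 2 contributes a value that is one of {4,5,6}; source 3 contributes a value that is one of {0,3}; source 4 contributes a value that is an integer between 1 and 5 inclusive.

The generating function for the choices is (t + t² + t³ + t⁶)·(t⁴ + t⁵ + t⁶)·(1 + t³)·(t + t² + t³ + t⁴ + t⁵); the count is [t¹³].
(t + t² + t³ + t⁶) has coefficients 0,1,1,1,0,0,1 for degrees 0…6.
(t⁴ + t⁵ + t⁶) has coefficients 0,0,0,0,1,1,1,0,0,0,0,0,0,0 for degrees 0…13.
Multiplying by (1 + t³) gives running coefficients 0,0,0,0,1,1,1,1,1,1,0,0,0,0 for degrees 0…13.
Finally multiplying by (t + t² + t³ + t⁴ + t⁵), the product of all factors after the first has coefficients 0,0,0,0,0,1,2,3,4,5,5,4,3,2 for degrees 0…13.
[t¹³] = 1·3 + 1·4 + 1·5 + 1·3 = 15.

15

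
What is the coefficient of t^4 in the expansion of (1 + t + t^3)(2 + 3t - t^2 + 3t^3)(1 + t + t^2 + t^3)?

17

(1 + t + t^3) has coefficients 1,1,0,1 for degrees 0…3.
(2 + 3t - t^2 + 3t^3) has coefficients 2,3,-1,3,0 for degrees 0…4.
Finally multiplying by (1 + t + t^2 + t^3), the product of all factors after the first has coefficients 2,5,4,7,5 for degrees 0…4.
[t^4] = 1·5 + 1·7 + 1·5 = 17.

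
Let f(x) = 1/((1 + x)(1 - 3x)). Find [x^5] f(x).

182

Partial fractions give a closed form: a_n = (1/4)·(-1)^n + (3/4)·3^n.
At n = 5: a_5 = 182.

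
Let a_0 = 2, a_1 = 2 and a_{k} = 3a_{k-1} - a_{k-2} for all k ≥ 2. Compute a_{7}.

The ordinary generating function has denominator 1 - 3z + z^2.
Iterating the recurrence: a_0,…,a_{7} = 2, 2, 4, 10, 26, 68, 178, 466.

466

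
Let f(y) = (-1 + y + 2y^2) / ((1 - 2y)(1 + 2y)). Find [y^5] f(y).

16

The denominator gives the recurrence a_n = 4a_(n−2) for n ≥ 3; the numerator fixes a_0 = -1, a_1 = 1, a_2 = -2.
Iterating: -1, 1, -2, 4, -8, 16, so a_5 = 16.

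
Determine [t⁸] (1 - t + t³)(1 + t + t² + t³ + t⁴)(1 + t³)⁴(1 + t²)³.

36

(1 - t + t³) has coefficients 1,-1,0,1 for degrees 0…3.
(1 + t + t² + t³ + t⁴) has coefficients 1,1,1,1,1,0,0,0,0 for degrees 0…8.
Multiplying by (1 + t³)⁴ gives running coefficients 1,1,1,5,5,4,10,10,6 for degrees 0…8.
Finally multiplying by (1 + t²)³, the product of all factors after the first has coefficients 1,1,4,8,11,22,29,38,52 for degrees 0…8.
[t⁸] = 1·52 − 1·38 + 1·22 = 36.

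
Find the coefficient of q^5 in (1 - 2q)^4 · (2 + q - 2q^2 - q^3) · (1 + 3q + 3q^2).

(1 - 2q)^4 has coefficients 1,-8,24,-32,16 for degrees 0…4.
(2 + q - 2q^2 - q^3) has coefficients 2,1,-2,-1,0,0 for degrees 0…5.
Finally multiplying by (1 + 3q + 3q^2), the product of all factors after the first has coefficients 2,7,7,-4,-9,-3 for degrees 0…5.
[q^5] = 1·(-3) − 8·(-9) + 24·(-4) − 32·7 + 16·7 = -139.

-139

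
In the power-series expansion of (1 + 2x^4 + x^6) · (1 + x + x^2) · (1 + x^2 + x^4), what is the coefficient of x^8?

6

(1 + 2x^4 + x^6) has coefficients 1,0,0,0,2,0,1 for degrees 0…6.
(1 + x + x^2) has coefficients 1,1,1,0,0,0,0,0,0 for degrees 0…8.
Finally multiplying by (1 + x^2 + x^4), the product of all factors after the first has coefficients 1,1,2,1,2,1,1,0,0 for degrees 0…8.
[x^8] = 1·0 + 2·2 + 1·2 = 6.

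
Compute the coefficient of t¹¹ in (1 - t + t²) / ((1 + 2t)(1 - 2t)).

-1024

The denominator gives the recurrence a_n = 4a_(n−2) for n ≥ 3; the numerator fixes a_0 = 1, a_1 = -1, a_2 = 5.
Iterating: 1, -1, 5, -4, 20, -16, 80, -64, 320, -256, 1280, -1024, so a_11 = -1024.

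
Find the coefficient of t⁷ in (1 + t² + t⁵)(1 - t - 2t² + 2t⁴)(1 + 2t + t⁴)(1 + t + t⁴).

-2

(1 + t² + t⁵) has coefficients 1,0,1,0,0,1 for degrees 0…5.
(1 - t - 2t² + 2t⁴) has coefficients 1,-1,-2,0,2,0,0,0 for degrees 0…7.
Multiplying by (1 + 2t + t⁴) gives running coefficients 1,1,-4,-4,3,3,-2,0 for degrees 0…7.
Finally multiplying by (1 + t + t⁴), the product of all factors after the first has coefficients 1,2,-3,-8,0,7,-3,-6 for degrees 0…7.
[t⁷] = 1·(-6) + 1·7 + 1·(-3) = -2.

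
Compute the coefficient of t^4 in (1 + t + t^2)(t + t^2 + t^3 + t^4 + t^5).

3

(1 + t + t^2) has coefficients 1,1,1 for degrees 0…2.
(t + t^2 + t^3 + t^4 + t^5) has coefficients 0,1,1,1,1 for degrees 0…4.
[t^4] = 1·1 + 1·1 + 1·1 = 3.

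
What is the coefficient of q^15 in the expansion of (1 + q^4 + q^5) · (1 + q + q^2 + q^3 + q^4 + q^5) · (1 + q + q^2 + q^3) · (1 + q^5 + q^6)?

(1 + q^4 + q^5) has coefficients 1,0,0,0,1,1 for degrees 0…5.
(1 + q + q^2 + q^3 + q^4 + q^5) has coefficients 1,1,1,1,1,1,0,0,0,0,0,0,0,0,0,0 for degrees 0…15.
Multiplying by (1 + q + q^2 + q^3) gives running coefficients 1,2,3,4,4,4,3,2,1,0,0,0,0,0,0,0 for degrees 0…15.
Finally multiplying by (1 + q^5 + q^6), the product of all factors after the first has coefficients 1,2,3,4,4,5,6,7,8,8,8,7,5,3,1,0 for degrees 0…15.
[q^15] = 1·0 + 1·7 + 1·8 = 15.

15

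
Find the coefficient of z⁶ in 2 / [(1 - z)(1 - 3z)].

2186

The denominator gives the recurrence a_n = 4a_(n−1) − 3a_(n−2) for n ≥ 2; the numerator fixes a_0 = 2, a_1 = 8.
Iterating: 2, 8, 26, 80, 242, 728, 2186, so a_6 = 2186.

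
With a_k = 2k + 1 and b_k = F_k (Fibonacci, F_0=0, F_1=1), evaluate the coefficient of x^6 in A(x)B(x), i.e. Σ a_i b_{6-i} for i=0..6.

Write out a_i and b_{6-i} for i = 0,…,6 and sum the products.
Σ = 1·8 + 3·5 + 5·3 + 7·2 + 9·1 + 11·1 + 13·0 = 72.

72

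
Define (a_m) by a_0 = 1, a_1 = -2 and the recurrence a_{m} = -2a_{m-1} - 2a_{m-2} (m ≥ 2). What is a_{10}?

32

The ordinary generating function has denominator 1 + 2y + 2y^2.
Iterating the recurrence: a_0,…,a_{10} = 1, -2, 2, 0, -4, 8, -8, 0, 16, -32, 32.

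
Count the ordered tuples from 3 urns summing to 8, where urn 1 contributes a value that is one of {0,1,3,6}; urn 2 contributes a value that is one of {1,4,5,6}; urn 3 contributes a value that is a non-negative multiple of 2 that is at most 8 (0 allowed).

The generating function for the choices is (1 + q + q^3 + q^6)·(q + q^4 + q^5 + q^6)·(1 + q^2 + q^4 + q^6 + q^8); the count is [q^8].
(1 + q + q^3 + q^6) has coefficients 1,1,0,1,0,0,1 for degrees 0…6.
(q + q^4 + q^5 + q^6) has coefficients 0,1,0,0,1,1,1,0,0 for degrees 0…8.
Finally multiplying by (1 + q^2 + q^4 + q^6 + q^8), the product of all factors after the first has coefficients 0,1,0,1,1,2,2,2,2 for degrees 0…8.
[q^8] = 1·2 + 1·2 + 1·2 + 1·0 = 6.

6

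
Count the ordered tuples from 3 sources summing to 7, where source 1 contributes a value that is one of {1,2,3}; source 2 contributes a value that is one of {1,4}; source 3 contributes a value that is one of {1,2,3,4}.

The generating function for the choices is (t + t² + t³)·(t + t⁴)·(t + t² + t³ + t⁴); the count is [t⁷].
(t + t² + t³) has coefficients 0,1,1,1 for degrees 0…3.
(t + t⁴) has coefficients 0,1,0,0,1,0,0,0 for degrees 0…7.
Finally multiplying by (t + t² + t³ + t⁴), the product of all factors after the first has coefficients 0,0,1,1,1,2,1,1 for degrees 0…7.
[t⁷] = 1·1 + 1·2 + 1·1 = 4.

4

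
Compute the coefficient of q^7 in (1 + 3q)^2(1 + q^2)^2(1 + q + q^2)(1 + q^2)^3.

220

(1 + 3q)^2 has coefficients 1,6,9 for degrees 0…2.
(1 + q^2)^2 has coefficients 1,0,2,0,1,0,0,0 for degrees 0…7.
Multiplying by (1 + q + q^2) gives running coefficients 1,1,3,2,3,1,1,0 for degrees 0…7.
Finally multiplying by (1 + q^2)^3, the product of all factors after the first has coefficients 1,1,6,5,15,10,20,10 for degrees 0…7.
[q^7] = 1·10 + 6·20 + 9·10 = 220.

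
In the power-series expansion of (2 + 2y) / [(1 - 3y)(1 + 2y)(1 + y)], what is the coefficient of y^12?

The denominator gives the recurrence a_n = 7a_(n−2) + 6a_(n−3) for n ≥ 3; the numerator fixes a_0 = 2, a_1 = 2, a_2 = 14.
Iterating: 2, 2, 14, 26, 110, 266, 926, 2522, 8078, 23210, 71678, 210938, 641006, so a_12 = 641006.

641006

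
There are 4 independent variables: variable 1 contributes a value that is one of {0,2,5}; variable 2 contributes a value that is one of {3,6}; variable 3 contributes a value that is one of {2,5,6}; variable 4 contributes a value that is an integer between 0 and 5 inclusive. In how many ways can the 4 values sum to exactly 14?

12

The generating function for the choices is (1 + q^2 + q^5)·(q^3 + q^6)·(q^2 + q^5 + q^6)·(1 + q + q^2 + q^3 + q^4 + q^5); the count is [q^14].
(1 + q^2 + q^5) has coefficients 1,0,1,0,0,1 for degrees 0…5.
(q^3 + q^6) has coefficients 0,0,0,1,0,0,1,0,0,0,0,0,0,0,0 for degrees 0…14.
Multiplying by (q^2 + q^5 + q^6) gives running coefficients 0,0,0,0,0,1,0,0,2,1,0,1,1,0,0 for degrees 0…14.
Finally multiplying by (1 + q + q^2 + q^3 + q^4 + q^5), the product of all factors after the first has coefficients 0,0,0,0,0,1,1,1,3,4,4,4,5,5,3 for degrees 0…14.
[q^14] = 1·3 + 1·5 + 1·4 = 12.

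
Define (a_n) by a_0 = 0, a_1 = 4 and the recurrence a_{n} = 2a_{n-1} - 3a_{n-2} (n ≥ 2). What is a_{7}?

The ordinary generating function has denominator 1 - 2x + 3x^2.
Iterating the recurrence: a_0,…,a_{7} = 0, 4, 8, 4, -16, -44, -40, 52.

52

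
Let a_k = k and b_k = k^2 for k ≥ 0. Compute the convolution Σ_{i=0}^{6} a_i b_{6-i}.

105

This is [x^6] in the product of the two ordinary generating functions.
Σ = 0·36 + 1·25 + 2·16 + 3·9 + 4·4 + 5·1 + 6·0 = 105.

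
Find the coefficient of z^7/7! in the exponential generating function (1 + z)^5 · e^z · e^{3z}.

1436544

The EGF product rule gives c_7 = Σ_{k_1+k_2+k_3=7} C(7; k_1,k_2,k_3) · ∏ g_i(k_i), where (1+z)^5 gives the falling factorial (5)_k; e^z gives (1)^k; e^{3z} gives (3)^k.
g_1(k) for k = 0…7: 1, 5, 20, 60, 120, 120, 0, 0.
g_2(k) for k = 0…7: 1, 1, 1, 1, 1, 1, 1, 1.
g_3(k) for k = 0…7: 1, 3, 9, 27, 81, 243, 729, 2187.
First combine the last two factors: h(k) = Σ_j C(k,j)·g_2(j)·g_3(k−j) for k = 0…7: 1, 4, 16, 64, 256, 1024, 4096, 16384.
c_7 = Σ_k C(7,k)·g_1(k)·h(7−k) = 1·1·16384 + 7·5·4096 + 21·20·1024 + 35·60·256 + 35·120·64 + 21·120·16 = 16384 + 143360 + 430080 + 537600 + 268800 + 40320 = 1436544.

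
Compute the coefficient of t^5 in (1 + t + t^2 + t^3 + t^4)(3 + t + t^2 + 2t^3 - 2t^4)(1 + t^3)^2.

(1 + t + t^2 + t^3 + t^4) has coefficients 1,1,1,1,1 for degrees 0…4.
(3 + t + t^2 + 2t^3 - 2t^4) has coefficients 3,1,1,2,-2,0 for degrees 0…5.
Finally multiplying by (1 + t^3)^2, the product of all factors after the first has coefficients 3,1,1,8,0,2 for degrees 0…5.
[t^5] = 1·2 + 1·0 + 1·8 + 1·1 + 1·1 = 12.

12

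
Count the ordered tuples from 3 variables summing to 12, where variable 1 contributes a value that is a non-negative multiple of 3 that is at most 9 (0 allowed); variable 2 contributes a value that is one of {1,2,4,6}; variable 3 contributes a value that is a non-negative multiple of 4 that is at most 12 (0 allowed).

The generating function for the choices is (1 + q^3 + q^6 + q^9)·(q + q^2 + q^4 + q^6)·(1 + q^4 + q^8 + q^12); the count is [q^12].
(1 + q^3 + q^6 + q^9) has coefficients 1,0,0,1,0,0,1,0,0,1 for degrees 0…9.
(q + q^2 + q^4 + q^6) has coefficients 0,1,1,0,1,0,1,0,0,0,0,0,0 for degrees 0…12.
Finally multiplying by (1 + q^4 + q^8 + q^12), the product of all factors after the first has coefficients 0,1,1,0,1,1,2,0,1,1,2,0,1 for degrees 0…12.
[q^12] = 1·1 + 1·1 + 1·2 + 1·0 = 4.

4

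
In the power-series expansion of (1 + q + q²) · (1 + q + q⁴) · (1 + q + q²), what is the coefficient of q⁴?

(1 + q + q²) has coefficients 1,1,1 for degrees 0…2.
(1 + q + q⁴) has coefficients 1,1,0,0,1 for degrees 0…4.
Finally multiplying by (1 + q + q²), the product of all factors after the first has coefficients 1,2,2,1,1 for degrees 0…4.
[q⁴] = 1·1 + 1·1 + 1·2 = 4.

4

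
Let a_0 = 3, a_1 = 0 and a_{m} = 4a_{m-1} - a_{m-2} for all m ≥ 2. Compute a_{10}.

The ordinary generating function has denominator 1 - 4z + z^2.
Iterating the recurrence: a_0,…,a_{10} = 3, 0, -3, -12, -45, -168, -627, -2340, -8733, -32592, -121635.

-121635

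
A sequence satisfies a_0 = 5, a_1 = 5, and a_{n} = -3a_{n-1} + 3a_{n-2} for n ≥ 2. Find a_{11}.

The ordinary generating function has denominator 1 + 3y - 3y^2.
Iterating the recurrence: a_0,…,a_{11} = 5, 5, 0, 15, -45, 180, -675, 2565, -9720, 36855, -139725, 529740.

529740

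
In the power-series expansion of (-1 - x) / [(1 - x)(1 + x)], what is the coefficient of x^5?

-1

The denominator gives the recurrence a_n = a_(n−2) for n ≥ 3; the numerator fixes a_0 = -1, a_1 = -1, a_2 = -1.
Iterating: -1, -1, -1, -1, -1, -1, so a_5 = -1.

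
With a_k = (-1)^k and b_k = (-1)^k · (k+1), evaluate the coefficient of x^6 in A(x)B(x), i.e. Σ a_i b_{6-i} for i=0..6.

28

This is [x^6] in the product of the two ordinary generating functions.
Σ = 1·7 − 1·(-6) + 1·5 − 1·(-4) + 1·3 − 1·(-2) + 1·1 = 28.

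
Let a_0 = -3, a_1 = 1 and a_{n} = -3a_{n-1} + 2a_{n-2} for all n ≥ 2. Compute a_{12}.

-2712297

The ordinary generating function has denominator 1 + 3q - 2q^2.
Iterating the recurrence: a_0,…,a_{12} = -3, 1, -9, 29, -105, 373, -1329, 4733, -16857, 60037, -213825, 761549, -2712297.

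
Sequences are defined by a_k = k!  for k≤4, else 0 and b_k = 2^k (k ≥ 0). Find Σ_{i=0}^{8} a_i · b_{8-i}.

The convolution is the t^8 coefficient of A(t)B(t).
Σ = 1·256 + 1·128 + 2·64 + 6·32 + 24·16 + 0·8 + 0·4 + 0·2 + 0·1 = 1088.

1088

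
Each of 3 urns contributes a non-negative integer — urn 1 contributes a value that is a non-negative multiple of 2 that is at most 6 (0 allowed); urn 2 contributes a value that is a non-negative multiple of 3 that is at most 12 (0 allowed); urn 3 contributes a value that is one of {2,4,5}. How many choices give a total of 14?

The generating function for the choices is (1 + z² + z⁴ + z⁶)·(1 + z³ + z⁶ + z⁹ + z¹²)·(z² + z⁴ + z⁵); the count is [z¹⁴].
(1 + z² + z⁴ + z⁶) has coefficients 1,0,1,0,1,0,1 for degrees 0…6.
(1 + z³ + z⁶ + z⁹ + z¹²) has coefficients 1,0,0,1,0,0,1,0,0,1,0,0,1,0,0 for degrees 0…14.
Finally multiplying by (z² + z⁴ + z⁵), the product of all factors after the first has coefficients 0,0,1,0,1,2,0,1,2,0,1,2,0,1,2 for degrees 0…14.
[z¹⁴] = 1·2 + 1·0 + 1·1 + 1·2 = 5.

5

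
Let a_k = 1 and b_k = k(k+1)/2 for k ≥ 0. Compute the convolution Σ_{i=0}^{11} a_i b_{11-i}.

Write out a_i and b_{11-i} for i = 0,…,11 and sum the products.
Σ = 1·66 + 1·55 + 1·45 + 1·36 + 1·28 + 1·21 + 1·15 + 1·10 + 1·6 + 1·3 + 1·1 + 1·0 = 286.

286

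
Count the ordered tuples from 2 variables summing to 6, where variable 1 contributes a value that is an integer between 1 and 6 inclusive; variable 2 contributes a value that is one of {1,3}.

2

The generating function for the choices is (x + x^2 + x^3 + x^4 + x^5 + x^6)·(x + x^3); the count is [x^6].
(x + x^2 + x^3 + x^4 + x^5 + x^6) has coefficients 0,1,1,1,1,1,1 for degrees 0…6.
(x + x^3) has coefficients 0,1,0,1,0,0,0 for degrees 0…6.
[x^6] = 1·0 + 1·0 + 1·1 + 1·0 + 1·1 + 1·0 = 2.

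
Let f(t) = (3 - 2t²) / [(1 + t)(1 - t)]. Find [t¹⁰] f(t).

1

The denominator gives the recurrence a_n = a_(n−2) for n ≥ 3; the numerator fixes a_0 = 3, a_1 = 0, a_2 = 1.
Iterating: 3, 0, 1, 0, 1, 0, 1, 0, 1, 0, 1, so a_10 = 1.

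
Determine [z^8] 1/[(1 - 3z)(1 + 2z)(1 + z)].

Partial fractions give a closed form: a_n = (9/20)·3^n + (4/5)·(-2)^n + (-1/4)·(-1)^n.
At n = 8: a_8 = 3157.

3157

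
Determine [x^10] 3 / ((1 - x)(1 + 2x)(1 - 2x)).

4095

Partial fractions give a closed form: a_n = (-1)·1^n + (1)·(-2)^n + (3)·2^n.
At n = 10: a_10 = 4095.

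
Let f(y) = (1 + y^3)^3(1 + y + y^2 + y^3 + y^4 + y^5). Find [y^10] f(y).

4

(1 + y^3)^3 has coefficients 1,0,0,3,0,0,3,0,0,1 for degrees 0…9.
(1 + y + y^2 + y^3 + y^4 + y^5) has coefficients 1,1,1,1,1,1,0,0,0,0,0 for degrees 0…10.
[y^10] = 1·0 + 3·0 + 3·1 + 1·1 = 4.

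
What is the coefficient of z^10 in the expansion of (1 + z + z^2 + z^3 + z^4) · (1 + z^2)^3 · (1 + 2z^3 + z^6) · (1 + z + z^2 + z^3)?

(1 + z + z^2 + z^3 + z^4) has coefficients 1,1,1,1,1 for degrees 0…4.
(1 + z^2)^3 has coefficients 1,0,3,0,3,0,1,0,0,0,0 for degrees 0…10.
Multiplying by (1 + 2z^3 + z^6) gives running coefficients 1,0,3,2,3,6,2,6,3,2,3 for degrees 0…10.
Finally multiplying by (1 + z + z^2 + z^3), the product of all factors after the first has coefficients 1,1,4,6,8,14,13,17,17,13,14 for degrees 0…10.
[z^10] = 1·14 + 1·13 + 1·17 + 1·17 + 1·13 = 74.

74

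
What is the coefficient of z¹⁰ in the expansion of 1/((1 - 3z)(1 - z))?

Partial fractions give a closed form: a_n = (3/2)·3^n + (-1/2)·1^n.
At n = 10: a_10 = 88573.

88573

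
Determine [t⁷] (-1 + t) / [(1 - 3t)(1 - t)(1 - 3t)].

The denominator gives the recurrence a_n = 7a_(n−1) − 15a_(n−2) + 9a_(n−3) for n ≥ 3; the numerator fixes a_0 = -1, a_1 = -6, a_2 = -27.
Iterating: -1, -6, -27, -108, -405, -1458, -5103, -17496, so a_7 = -17496.

-17496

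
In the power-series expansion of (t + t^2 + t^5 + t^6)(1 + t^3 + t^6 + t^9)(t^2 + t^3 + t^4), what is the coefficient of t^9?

4

(t + t^2 + t^5 + t^6) has coefficients 0,1,1,0,0,1,1 for degrees 0…6.
(1 + t^3 + t^6 + t^9) has coefficients 1,0,0,1,0,0,1,0,0,1 for degrees 0…9.
Finally multiplying by (t^2 + t^3 + t^4), the product of all factors after the first has coefficients 0,0,1,1,1,1,1,1,1,1 for degrees 0…9.
[t^9] = 1·1 + 1·1 + 1·1 + 1·1 = 4.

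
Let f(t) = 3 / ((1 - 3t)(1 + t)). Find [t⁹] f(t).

44286

Partial fractions give a closed form: a_n = (9/4)·3^n + (3/4)·(-1)^n.
At n = 9: a_9 = 44286.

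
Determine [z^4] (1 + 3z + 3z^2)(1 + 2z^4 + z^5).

(1 + 3z + 3z^2) has coefficients 1,3,3 for degrees 0…2.
(1 + 2z^4 + z^5) has coefficients 1,0,0,0,2 for degrees 0…4.
[z^4] = 1·2 + 3·0 + 3·0 = 2.

2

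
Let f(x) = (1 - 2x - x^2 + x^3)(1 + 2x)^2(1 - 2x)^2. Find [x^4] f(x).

(1 - 2x - x^2 + x^3) has coefficients 1,-2,-1,1 for degrees 0…3.
(1 + 2x)^2 has coefficients 1,4,4,0,0 for degrees 0…4.
Finally multiplying by (1 - 2x)^2, the product of all factors after the first has coefficients 1,0,-8,0,16 for degrees 0…4.
[x^4] = 1·16 − 2·0 − 1·(-8) + 1·0 = 24.

24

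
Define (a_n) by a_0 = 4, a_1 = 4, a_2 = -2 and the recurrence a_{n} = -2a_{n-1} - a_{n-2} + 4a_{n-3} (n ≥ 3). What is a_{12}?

The ordinary generating function has denominator 1 + 2t + t^2 - 4t^3.
Iterating the recurrence: a_0,…,a_{12} = 4, 4, -2, 16, -14, 4, 70, -200, 346, -212, -722, 3040, -6206.

-6206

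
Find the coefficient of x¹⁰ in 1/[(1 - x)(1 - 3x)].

The denominator gives the recurrence a_n = 4a_(n−1) − 3a_(n−2) for n ≥ 2; the numerator fixes a_0 = 1, a_1 = 4.
Iterating: 1, 4, 13, 40, 121, 364, 1093, 3280, 9841, 29524, 88573, so a_10 = 88573.

88573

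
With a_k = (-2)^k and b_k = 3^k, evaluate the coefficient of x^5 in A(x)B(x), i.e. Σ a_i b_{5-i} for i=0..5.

133

This is [x^5] in the product of the two ordinary generating functions.
Σ = 1·243 − 2·81 + 4·27 − 8·9 + 16·3 − 32·1 = 133.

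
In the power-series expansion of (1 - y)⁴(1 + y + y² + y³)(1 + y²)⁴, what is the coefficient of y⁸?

(1 - y)⁴ has coefficients 1,-4,6,-4,1 for degrees 0…4.
(1 + y + y² + y³) has coefficients 1,1,1,1,0,0,0,0,0 for degrees 0…8.
Finally multiplying by (1 + y²)⁴, the product of all factors after the first has coefficients 1,1,5,5,10,10,10,10,5 for degrees 0…8.
[y⁸] = 1·5 − 4·10 + 6·10 − 4·10 + 1·10 = -5.

-5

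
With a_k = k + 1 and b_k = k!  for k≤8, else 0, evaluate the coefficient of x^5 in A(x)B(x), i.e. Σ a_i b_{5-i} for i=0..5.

205

This is [x^5] in the product of the two ordinary generating functions.
Σ = 1·120 + 2·24 + 3·6 + 4·2 + 5·1 + 6·1 = 205.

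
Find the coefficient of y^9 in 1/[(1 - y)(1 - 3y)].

The denominator gives the recurrence a_n = 4a_(n−1) − 3a_(n−2) for n ≥ 2; the numerator fixes a_0 = 1, a_1 = 4.
Iterating: 1, 4, 13, 40, 121, 364, 1093, 3280, 9841, 29524, so a_9 = 29524.

29524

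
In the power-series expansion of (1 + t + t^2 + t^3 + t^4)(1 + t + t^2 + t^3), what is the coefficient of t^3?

4

(1 + t + t^2 + t^3 + t^4) has coefficients 1,1,1,1 for degrees 0…3.
(1 + t + t^2 + t^3) has coefficients 1,1,1,1 for degrees 0…3.
[t^3] = 1·1 + 1·1 + 1·1 + 1·1 = 4.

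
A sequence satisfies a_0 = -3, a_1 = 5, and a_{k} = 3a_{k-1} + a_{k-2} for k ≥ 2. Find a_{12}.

1911957

The ordinary generating function has denominator 1 - 3y - y^2.
Iterating the recurrence: a_0,…,a_{12} = -3, 5, 12, 41, 135, 446, 1473, 4865, 16068, 53069, 175275, 578894, 1911957.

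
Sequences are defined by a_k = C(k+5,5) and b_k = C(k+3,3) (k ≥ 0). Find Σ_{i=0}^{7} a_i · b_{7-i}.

11440

This is [x^7] in the product of the two ordinary generating functions.
Σ = 1·120 + 6·84 + 21·56 + 56·35 + 126·20 + 252·10 + 462·4 + 792·1 = 11440.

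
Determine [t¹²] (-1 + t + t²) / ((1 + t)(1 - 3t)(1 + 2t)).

-136956

Partial fractions give a closed form: a_n = (1/4)·(-1)^n + (-1/4)·3^n + (-1)·(-2)^n.
At n = 12: a_12 = -136956.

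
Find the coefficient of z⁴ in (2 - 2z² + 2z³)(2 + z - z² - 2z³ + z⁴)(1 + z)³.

-16

(2 - 2z² + 2z³) has coefficients 2,0,-2,2 for degrees 0…3.
(2 + z - z² - 2z³ + z⁴) has coefficients 2,1,-1,-2,1 for degrees 0…4.
Finally multiplying by (1 + z)³, the product of all factors after the first has coefficients 2,7,8,0,-7 for degrees 0…4.
[z⁴] = 2·(-7) − 2·8 + 2·7 = -16.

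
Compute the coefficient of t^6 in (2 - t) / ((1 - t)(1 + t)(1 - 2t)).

Partial fractions give a closed form: a_n = (-1/2)·1^n + (1/2)·(-1)^n + (2)·2^n.
At n = 6: a_6 = 128.

128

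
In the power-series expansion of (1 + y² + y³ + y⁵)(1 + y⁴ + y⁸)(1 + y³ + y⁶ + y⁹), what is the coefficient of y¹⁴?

3

(1 + y² + y³ + y⁵) has coefficients 1,0,1,1,0,1 for degrees 0…5.
(1 + y⁴ + y⁸) has coefficients 1,0,0,0,1,0,0,0,1,0,0,0,0,0,0 for degrees 0…14.
Finally multiplying by (1 + y³ + y⁶ + y⁹), the product of all factors after the first has coefficients 1,0,0,1,1,0,1,1,1,1,1,1,0,1,1 for degrees 0…14.
[y¹⁴] = 1·1 + 1·0 + 1·1 + 1·1 = 3.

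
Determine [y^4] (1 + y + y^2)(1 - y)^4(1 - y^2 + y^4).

(1 + y + y^2) has coefficients 1,1,1 for degrees 0…2.
(1 - y)^4 has coefficients 1,-4,6,-4,1 for degrees 0…4.
Finally multiplying by (1 - y^2 + y^4), the product of all factors after the first has coefficients 1,-4,5,0,-4 for degrees 0…4.
[y^4] = 1·(-4) + 1·0 + 1·5 = 1.

1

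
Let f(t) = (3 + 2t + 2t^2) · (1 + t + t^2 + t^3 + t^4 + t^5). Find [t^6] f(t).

4

(3 + 2t + 2t^2) has coefficients 3,2,2 for degrees 0…2.
(1 + t + t^2 + t^3 + t^4 + t^5) has coefficients 1,1,1,1,1,1,0 for degrees 0…6.
[t^6] = 3·0 + 2·1 + 2·1 = 4.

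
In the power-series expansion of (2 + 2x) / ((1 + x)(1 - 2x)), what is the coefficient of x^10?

Partial fractions give a closed form: a_n = (2)·2^n.
At n = 10: a_10 = 2048.

2048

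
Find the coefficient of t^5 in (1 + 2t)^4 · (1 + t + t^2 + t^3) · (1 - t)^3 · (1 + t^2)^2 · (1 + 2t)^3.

84

(1 + 2t)^4 has coefficients 1,8,24,32,16 for degrees 0…4.
(1 + t + t^2 + t^3) has coefficients 1,1,1,1,0,0 for degrees 0…5.
Multiplying by (1 - t)^3 gives running coefficients 1,-2,1,0,-1,2 for degrees 0…5.
Multiplying by (1 + t^2)^2 gives running coefficients 1,-2,3,-4,2,0 for degrees 0…5.
Finally multiplying by (1 + 2t)^3, the product of all factors after the first has coefficients 1,4,3,-2,-2,-12 for degrees 0…5.
[t^5] = 1·(-12) + 8·(-2) + 24·(-2) + 32·3 + 16·4 = 84.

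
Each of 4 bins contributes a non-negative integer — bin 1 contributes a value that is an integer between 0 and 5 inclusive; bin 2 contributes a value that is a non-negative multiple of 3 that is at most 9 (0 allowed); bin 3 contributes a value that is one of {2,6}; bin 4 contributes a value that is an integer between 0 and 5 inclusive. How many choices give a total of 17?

19

The generating function for the choices is (1 + z + z^2 + z^3 + z^4 + z^5)·(1 + z^3 + z^6 + z^9)·(z^2 + z^6)·(1 + z + z^2 + z^3 + z^4 + z^5); the count is [z^17].
(1 + z + z^2 + z^3 + z^4 + z^5) has coefficients 1,1,1,1,1,1 for degrees 0…5.
(1 + z^3 + z^6 + z^9) has coefficients 1,0,0,1,0,0,1,0,0,1,0,0,0,0,0,0,0,0 for degrees 0…17.
Multiplying by (z^2 + z^6) gives running coefficients 0,0,1,0,0,1,1,0,1,1,0,1,1,0,0,1,0,0 for degrees 0…17.
Finally multiplying by (1 + z + z^2 + z^3 + z^4 + z^5), the product of all factors after the first has coefficients 0,0,1,1,1,2,3,3,3,4,4,4,4,4,3,3,3,2 for degrees 0…17.
[z^17] = 1·2 + 1·3 + 1·3 + 1·3 + 1·4 + 1·4 = 19.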